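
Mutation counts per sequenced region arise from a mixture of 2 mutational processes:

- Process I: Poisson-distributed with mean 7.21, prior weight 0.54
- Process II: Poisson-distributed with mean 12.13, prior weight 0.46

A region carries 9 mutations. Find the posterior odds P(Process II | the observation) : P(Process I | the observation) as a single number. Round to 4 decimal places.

Only the two components matter; the odds are (P(Z=i) f_i(x)) / (P(Z=j) f_j(x)).
Poisson probabilities:
  f_I = e^(−7.21)·7.21^9/9! = 0.107248
  f_II = e^(−12.13)·12.13^9/9! = 0.0845263
Posterior odds = (P(Z=II)·f_II) / (P(Z=I)·f_I) = (0.46·0.0845263) / (0.54·0.107248) = 0.0388821 / 0.0579142 ≈ 0.6714

0.6714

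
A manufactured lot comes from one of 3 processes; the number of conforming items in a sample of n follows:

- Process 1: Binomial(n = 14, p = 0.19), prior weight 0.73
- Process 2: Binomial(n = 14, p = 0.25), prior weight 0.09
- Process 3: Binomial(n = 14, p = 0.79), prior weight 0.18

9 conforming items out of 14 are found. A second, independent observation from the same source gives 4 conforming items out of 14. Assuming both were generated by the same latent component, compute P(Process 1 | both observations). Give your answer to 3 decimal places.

0.413

By Bayes' theorem, P(k | x) = w_k f_k(x) / Σ_j w_j f_j(x).
Since both observations come from the same component, the likelihood for component k is f_k(x₁)·f_k(x₂).
  p_1 = [0.000225254] × [0.158598] = 3.57248e-05
  p_2 = [0.0018123] × [0.220195] = 0.000399059
  p_3 = [0.0979951] × [6.50332e-05] = 6.37294e-06
Weight by the priors:
  w_1·p_1 = 0.73 × 3.57248e-05 = 2.60791e-05
  w_2·p_2 = 0.09 × 0.000399059 = 3.59153e-05
  w_3·p_3 = 0.18 × 6.37294e-06 = 1.14713e-06
Normaliser: 2.60791e-05 + 3.59153e-05 + 1.14713e-06 = 6.31416e-05
Responsibility of Process 1: 2.60791e-05 / 6.31416e-05 ≈ 0.413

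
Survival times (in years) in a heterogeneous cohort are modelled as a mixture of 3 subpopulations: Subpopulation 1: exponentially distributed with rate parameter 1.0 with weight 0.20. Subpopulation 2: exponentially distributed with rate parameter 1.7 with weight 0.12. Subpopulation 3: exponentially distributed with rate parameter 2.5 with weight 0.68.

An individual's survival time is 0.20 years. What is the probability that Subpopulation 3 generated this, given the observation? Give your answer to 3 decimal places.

0.769

P(component k | x) = w_k·f_k(x) / marginal(x), where marginal(x) = Σ_j w_j·f_j(x).
Exponential densities:
  p_1 = 1.0·e^(−1.0·0.20) = 1.0·e^(−0.2000) = 0.818731
  p_2 = 1.7·e^(−1.7·0.20) = 1.7·e^(−0.3400) = 1.21001
  p_3 = 2.5·e^(−2.5·0.20) = 2.5·e^(−0.5000) = 1.51633
Unnormalised posteriors:
  w_1·p_1 = 0.20 × 0.818731 = 0.163746
  w_2·p_2 = 0.12 × 1.21001 = 0.145201
  w_3·p_3 = 0.68 × 1.51633 = 1.0311
Denominator: 0.163746 + 0.145201 + 1.0311 = 1.34005
P(Subpopulation 3 | data) ≈ 0.769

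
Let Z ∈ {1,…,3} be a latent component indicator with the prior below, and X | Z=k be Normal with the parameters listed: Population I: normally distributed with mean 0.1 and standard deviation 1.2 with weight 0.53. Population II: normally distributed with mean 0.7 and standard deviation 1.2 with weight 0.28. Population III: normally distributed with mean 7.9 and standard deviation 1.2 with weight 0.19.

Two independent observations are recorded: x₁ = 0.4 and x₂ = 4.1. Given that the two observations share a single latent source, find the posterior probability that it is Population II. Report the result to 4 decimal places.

0.7117

By Bayes' theorem, P(k | x) = π_k f_k(x) / Σ_j π_j f_j(x).
Since both observations come from the same component, the likelihood for component k is f_k(x₁)·f_k(x₂).
  L_I = [0.322223] × [0.00128523] = 0.000414132
  L_II = [0.322223] × [0.00600508] = 0.00193498
  L_III = [1.095e-09] × [0.00220915] = 2.41902e-12
Weight by the priors:
  π_I·L_I = 0.53 × 0.000414132 = 0.00021949
  π_II·L_II = 0.28 × 0.00193498 = 0.000541794
  π_III·L_III = 0.19 × 2.41902e-12 = 4.59614e-13
Denominator: 0.00021949 + 0.000541794 + 4.59614e-13 = 0.000761284
So the posterior for Population II is 0.000541794 / 0.000761284 ≈ 0.7117.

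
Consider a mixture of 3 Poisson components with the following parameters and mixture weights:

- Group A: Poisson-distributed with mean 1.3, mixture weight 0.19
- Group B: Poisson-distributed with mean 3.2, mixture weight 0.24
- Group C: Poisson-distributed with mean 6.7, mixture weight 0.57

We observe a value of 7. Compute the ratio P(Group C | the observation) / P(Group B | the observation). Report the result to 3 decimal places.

Since P(k|x) ∝ π_k f_k(x), the posterior odds are π_i f_i(x) / (π_j f_j(x)).
Evaluate each component's likelihood at the observed value:
  L_A = 0.000339305
  L_B = 0.0277893
  L_C = 0.14802
Posterior odds = (π_C·L_C) / (π_B·L_B) = (0.57·0.14802) / (0.24·0.0277893) = 0.0843713 / 0.00666942 ≈ 12.650

12.650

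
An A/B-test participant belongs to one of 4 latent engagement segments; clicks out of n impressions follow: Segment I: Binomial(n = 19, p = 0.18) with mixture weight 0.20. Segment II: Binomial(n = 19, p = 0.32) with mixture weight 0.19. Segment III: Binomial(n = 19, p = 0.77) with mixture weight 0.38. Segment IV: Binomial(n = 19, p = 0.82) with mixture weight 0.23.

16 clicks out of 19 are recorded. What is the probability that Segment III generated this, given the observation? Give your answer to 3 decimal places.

By Bayes' theorem, P(k | x) = π_k f_k(x) / Σ_j π_j f_j(x).
Binomial probabilities:
  f_I = 6.48822e-10
  f_II = 3.68341e-06
  f_III = 0.180036
  f_IV = 0.236136
Weight by the priors:
  π_I·f_I = 0.20 × 6.48822e-10 = 1.29764e-10
  π_II·f_II = 0.19 × 3.68341e-06 = 6.99848e-07
  π_III·f_III = 0.38 × 0.180036 = 0.0684136
  π_IV·f_IV = 0.23 × 0.236136 = 0.0543114
Normaliser: 1.29764e-10 + 6.99848e-07 + 0.0684136 + 0.0543114 = 0.122726
P(Segment III | x) = 0.0684136 / 0.122726 ≈ 0.557

0.557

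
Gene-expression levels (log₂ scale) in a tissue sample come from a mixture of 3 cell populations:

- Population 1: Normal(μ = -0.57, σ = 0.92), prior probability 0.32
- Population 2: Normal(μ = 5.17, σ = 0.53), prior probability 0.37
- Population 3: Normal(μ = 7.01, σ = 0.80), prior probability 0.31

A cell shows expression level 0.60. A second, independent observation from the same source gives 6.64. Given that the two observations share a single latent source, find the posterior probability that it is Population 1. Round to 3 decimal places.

By Bayes' theorem, P(k | x) = π_k f_k(x) / Σ_j π_j f_j(x).
Since both observations come from the same component, the likelihood for component k is f_k(x₁)·f_k(x₂).
  L_1 = [(1/(0.92·√(2π)))·exp(−(0.60−-0.57)²/(2·0.92²)) = 0.433633·exp(-0.80866) = 0.193164] × [1.99709e-14] = 3.85765e-15
  L_2 = [(1/(0.53·√(2π)))·exp(−(0.60−5.17)²/(2·0.53²)) = 0.752721·exp(-37.17497) = 5.39198e-17] × [0.0160757] = 8.66798e-19
  L_3 = [(1/(0.80·√(2π)))·exp(−(0.60−7.01)²/(2·0.80²)) = 0.498678·exp(-32.10008) = 5.71391e-15] × [0.448096] = 2.56038e-15
Unnormalised posteriors:
  π_1·L_1 = 0.32 × 3.85765e-15 = 1.23445e-15
  π_2·L_2 = 0.37 × 8.66798e-19 = 3.20715e-19
  π_3·L_3 = 0.31 × 2.56038e-15 = 7.93717e-16
Evidence: 1.23445e-15 + 3.20715e-19 + 7.93717e-16 = 2.02849e-15
P(Population 1 | x) = 1.23445e-15 / 2.02849e-15 ≈ 0.609

0.609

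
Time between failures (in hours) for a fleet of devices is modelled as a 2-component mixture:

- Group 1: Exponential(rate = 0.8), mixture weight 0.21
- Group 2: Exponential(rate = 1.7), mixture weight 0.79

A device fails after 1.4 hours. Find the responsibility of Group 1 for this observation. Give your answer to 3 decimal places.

0.306

P(component k | x) = π_k·f_k(x) / marginal(x), where marginal(x) = Σ_j π_j·f_j(x).
Component likelihoods at x = 1.4 hours:
  p_1 = 0.261024
  p_2 = 0.157336
Unnormalised posteriors:
  π_1·p_1 = 0.21 × 0.261024 = 0.054815
  π_2·p_2 = 0.79 × 0.157336 = 0.124295
Denominator: 0.054815 + 0.124295 = 0.17911
Responsibility of Group 1: 0.054815 / 0.17911 ≈ 0.306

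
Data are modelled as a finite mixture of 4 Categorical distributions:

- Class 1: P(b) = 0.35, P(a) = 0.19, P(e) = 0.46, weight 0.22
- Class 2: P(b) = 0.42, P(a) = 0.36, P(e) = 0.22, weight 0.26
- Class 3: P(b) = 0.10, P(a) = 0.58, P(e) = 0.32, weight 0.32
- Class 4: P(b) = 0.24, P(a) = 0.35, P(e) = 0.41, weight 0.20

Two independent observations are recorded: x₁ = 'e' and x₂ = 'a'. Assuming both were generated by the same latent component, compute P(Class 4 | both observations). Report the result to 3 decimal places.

0.224

Posterior ∝ prior × likelihood, so P(k | x) ∝ P(Z=k) f_k(x); normalise over all components.
Since both observations come from the same component, the likelihood for component k is f_k(x₁)·f_k(x₂).
  f_1 = [P(e | comp) = 0.46] × [0.19] = 0.0874
  f_2 = [P(e | comp) = 0.22] × [0.36] = 0.0792
  f_3 = [P(e | comp) = 0.32] × [0.58] = 0.1856
  f_4 = [P(e | comp) = 0.41] × [0.35] = 0.1435
Multiply by the mixture weights:
  P(Z=1)·f_1 = 0.22 × 0.0874 = 0.019228
  P(Z=2)·f_2 = 0.26 × 0.0792 = 0.020592
  P(Z=3)·f_3 = 0.32 × 0.1856 = 0.059392
  P(Z=4)·f_4 = 0.20 × 0.1435 = 0.0287
Denominator: 0.019228 + 0.020592 + 0.059392 + 0.0287 = 0.127912
So the posterior for Class 4 is 0.0287 / 0.127912 ≈ 0.224.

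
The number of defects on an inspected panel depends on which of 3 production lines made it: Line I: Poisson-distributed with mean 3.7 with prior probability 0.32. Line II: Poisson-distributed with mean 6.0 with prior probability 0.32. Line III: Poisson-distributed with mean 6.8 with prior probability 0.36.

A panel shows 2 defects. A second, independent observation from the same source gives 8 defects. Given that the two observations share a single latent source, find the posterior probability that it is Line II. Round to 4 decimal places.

0.3868

The responsibility of component k is π_k f_k(x) divided by Σ_j π_j f_j(x).
Since both observations come from the same component, the likelihood for component k is f_k(x₁)·f_k(x₂).
  L_I = [e^(−3.7)·3.7^2/2! = 0.169233] × [0.0215379] = 0.00364492
  L_II = [e^(−6.0)·6.0^2/2! = 0.0446175] × [0.103258] = 0.00460711
  L_III = [e^(−6.8)·6.8^2/2! = 0.0257505] × [0.126284] = 0.00325187
Weight by the priors:
  π_I·L_I = 0.32 × 0.00364492 = 0.00116637
  π_II·L_II = 0.32 × 0.00460711 = 0.00147427
  π_III·L_III = 0.36 × 0.00325187 = 0.00117067
Denominator: 0.00116637 + 0.00147427 + 0.00117067 = 0.00381132
Responsibility of Line II: 0.00147427 / 0.00381132 ≈ 0.3868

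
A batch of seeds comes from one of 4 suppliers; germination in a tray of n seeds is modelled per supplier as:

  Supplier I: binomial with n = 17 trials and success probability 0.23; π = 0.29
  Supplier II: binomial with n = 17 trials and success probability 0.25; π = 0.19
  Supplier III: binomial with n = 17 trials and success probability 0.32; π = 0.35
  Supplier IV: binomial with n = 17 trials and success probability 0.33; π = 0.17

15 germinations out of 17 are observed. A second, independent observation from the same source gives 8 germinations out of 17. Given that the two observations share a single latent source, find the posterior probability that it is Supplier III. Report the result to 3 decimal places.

Posterior ∝ prior × likelihood, so P(k | x) ∝ w_k f_k(x); normalise over all components.
Since both observations come from the same component, the likelihood for component k is f_k(x₁)·f_k(x₂).
  f_I = [C(17,15)·0.23^15·0.77^2 = 136·2.66635e-10·0.5929 = 2.15e-08] × [0.0181144] = 3.89459e-10
  f_II = [C(17,15)·0.25^15·0.75^2 = 136·9.31323e-10·0.5625 = 7.12462e-08] × [0.027852] = 1.98435e-09
  f_III = [C(17,15)·0.32^15·0.68^2 = 136·3.77789e-08·0.4624 = 2.37578e-06] × [0.0830931] = 1.97411e-07
  f_IV = [C(17,15)·0.33^15·0.67^2 = 136·5.99389e-08·0.4489 = 3.6593e-06] × [0.0930186] = 3.40383e-07
Prior × likelihood for each component:
  w_I·f_I = 0.29 × 3.89459e-10 = 1.12943e-10
  w_II·f_II = 0.19 × 1.98435e-09 = 3.77026e-10
  w_III·f_III = 0.35 × 1.97411e-07 = 6.90939e-08
  w_IV·f_IV = 0.17 × 3.40383e-07 = 5.7865e-08
Evidence: 1.12943e-10 + 3.77026e-10 + 6.90939e-08 + 5.7865e-08 = 1.27449e-07
P(Supplier III | x₁, x₂) ≈ 0.542

0.542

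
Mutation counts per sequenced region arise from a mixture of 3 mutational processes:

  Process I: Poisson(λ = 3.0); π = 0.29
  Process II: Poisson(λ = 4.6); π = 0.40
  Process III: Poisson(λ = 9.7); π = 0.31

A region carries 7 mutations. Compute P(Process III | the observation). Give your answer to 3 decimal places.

The responsibility of component k is π_k f_k(x) divided by Σ_j π_j f_j(x).
Evaluate each component's likelihood at the observed value:
  f_I = e^(−3.0)·3.0^7/7! = 0.021604
  f_II = e^(−4.6)·4.6^7/7! = 0.08692
  f_III = e^(−9.7)·9.7^7/7! = 0.0982461
Multiply by the mixture weights:
  π_I·f_I = 0.29 × 0.021604 = 0.00626517
  π_II·f_II = 0.40 × 0.08692 = 0.034768
  π_III·f_III = 0.31 × 0.0982461 = 0.0304563
Denominator: 0.00626517 + 0.034768 + 0.0304563 = 0.0714894
P(Process III | x) = 0.0304563 / 0.0714894 ≈ 0.426

0.426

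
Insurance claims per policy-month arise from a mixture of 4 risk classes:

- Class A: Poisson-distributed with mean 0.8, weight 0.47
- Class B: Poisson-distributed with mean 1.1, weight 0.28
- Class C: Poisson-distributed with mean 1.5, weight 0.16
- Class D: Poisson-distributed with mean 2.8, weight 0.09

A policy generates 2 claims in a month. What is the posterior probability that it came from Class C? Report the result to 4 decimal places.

0.2164

Apply Bayes' rule: the posterior for each component is proportional to its prior times its likelihood at x.
Poisson probabilities:
  p_A = e^(−0.8)·0.8^2/2! = 0.143785
  p_B = e^(−1.1)·1.1^2/2! = 0.201387
  p_C = e^(−1.5)·1.5^2/2! = 0.251021
  p_D = e^(−2.8)·2.8^2/2! = 0.238375
Multiply by the mixture weights:
  P(Z=A)·p_A = 0.47 × 0.143785 = 0.0675791
  P(Z=B)·p_B = 0.28 × 0.201387 = 0.0563884
  P(Z=C)·p_C = 0.16 × 0.251021 = 0.0401634
  P(Z=D)·p_D = 0.09 × 0.238375 = 0.0214538
Normaliser: 0.0675791 + 0.0563884 + 0.0401634 + 0.0214538 = 0.185585
P(Class C | x) ≈ 0.2164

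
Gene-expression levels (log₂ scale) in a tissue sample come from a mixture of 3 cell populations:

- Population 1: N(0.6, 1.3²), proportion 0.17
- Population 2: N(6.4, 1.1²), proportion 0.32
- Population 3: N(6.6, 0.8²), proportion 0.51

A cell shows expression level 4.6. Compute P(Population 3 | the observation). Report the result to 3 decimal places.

0.266

By Bayes' theorem, P(k | x) = π_k f_k(x) / Σ_j π_j f_j(x).
Normal densities:
  L_1 = (1/(1.3·√(2π)))·exp(−(4.6−0.6)²/(2·1.3²)) = 0.306879·exp(-4.73373) = 0.00269858
  L_2 = (1/(1.1·√(2π)))·exp(−(4.6−6.4)²/(2·1.1²)) = 0.362675·exp(-1.33884) = 0.0950748
  L_3 = (1/(0.8·√(2π)))·exp(−(4.6−6.6)²/(2·0.8²)) = 0.498678·exp(-3.12500) = 0.0219104
Multiply by the mixture weights:
  π_1·L_1 = 0.17 × 0.00269858 = 0.000458758
  π_2·L_2 = 0.32 × 0.0950748 = 0.0304239
  π_3·L_3 = 0.51 × 0.0219104 = 0.0111743
Marginal: 0.000458758 + 0.0304239 + 0.0111743 = 0.042057
P(Population 3 | the observation) ≈ 0.266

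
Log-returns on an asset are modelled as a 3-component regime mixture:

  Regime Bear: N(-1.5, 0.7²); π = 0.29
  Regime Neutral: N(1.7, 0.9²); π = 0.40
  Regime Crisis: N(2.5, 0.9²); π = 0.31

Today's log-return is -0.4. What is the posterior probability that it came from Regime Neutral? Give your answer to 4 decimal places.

0.1926

Posterior ∝ prior × likelihood, so P(k | x) ∝ π_k f_k(x); normalise over all components.
Normal densities:
  p_Bear = 0.165803
  p_Neutral = 0.0291354
  p_Crisis = 0.00246655
Prior × likelihood for each component:
  π_Bear·p_Bear = 0.29 × 0.165803 = 0.0480827
  π_Neutral·p_Neutral = 0.40 × 0.0291354 = 0.0116542
  π_Crisis·p_Crisis = 0.31 × 0.00246655 = 0.00076463
Evidence: 0.0480827 + 0.0116542 + 0.00076463 = 0.0605016
P(Regime Neutral | x) ≈ 0.1926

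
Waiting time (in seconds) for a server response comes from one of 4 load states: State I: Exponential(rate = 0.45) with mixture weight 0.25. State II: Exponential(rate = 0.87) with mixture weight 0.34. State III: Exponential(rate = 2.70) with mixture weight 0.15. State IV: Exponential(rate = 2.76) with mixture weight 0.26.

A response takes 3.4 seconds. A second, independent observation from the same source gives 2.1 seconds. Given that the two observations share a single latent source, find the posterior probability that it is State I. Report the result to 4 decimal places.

0.6645

Apply Bayes' rule: the posterior for each component is proportional to its prior times its likelihood at x.
Since both observations come from the same component, the likelihood for component k is f_k(x₁)·f_k(x₂).
  f_I = [0.45·e^(−0.45·3.4) = 0.45·e^(−1.5300) = 0.0974411] × [0.174906] = 0.017043
  f_II = [0.87·e^(−0.87·3.4) = 0.87·e^(−2.9580) = 0.0451727] × [0.139979] = 0.00632324
  f_III = [2.70·e^(−2.70·3.4) = 2.70·e^(−9.1800) = 0.000278317] × [0.00930924] = 2.59092e-06
  f_IV = [2.76·e^(−2.76·3.4) = 2.76·e^(−9.3840) = 0.000232001] × [0.00838954] = 1.94638e-06
Unnormalised posteriors:
  π_I·f_I = 0.25 × 0.017043 = 0.00426075
  π_II·f_II = 0.34 × 0.00632324 = 0.0021499
  π_III·f_III = 0.15 × 2.59092e-06 = 3.88638e-07
  π_IV·f_IV = 0.26 × 1.94638e-06 = 5.06059e-07
Evidence: 0.00426075 + 0.0021499 + 3.88638e-07 + 5.06059e-07 = 0.00641155
P(State I | x) ≈ 0.6645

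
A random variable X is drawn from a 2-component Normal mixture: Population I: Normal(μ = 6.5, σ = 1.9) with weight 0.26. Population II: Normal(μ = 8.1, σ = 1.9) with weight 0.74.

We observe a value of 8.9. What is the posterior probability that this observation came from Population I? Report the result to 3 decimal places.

0.147

Posterior ∝ prior × likelihood, so P(k | x) ∝ π_k f_k(x); normalise over all components.
Normal densities:
  f_I = (1/(1.9·√(2π)))·exp(−(8.9−6.5)²/(2·1.9²)) = 0.209970·exp(-0.79778) = 0.0945547
  f_II = (1/(1.9·√(2π)))·exp(−(8.9−8.1)²/(2·1.9²)) = 0.209970·exp(-0.08864) = 0.192158
Multiply by the mixture weights:
  π_I·f_I = 0.26 × 0.0945547 = 0.0245842
  π_II·f_II = 0.74 × 0.192158 = 0.142197
Sum: 0.0245842 + 0.142197 = 0.166781
So the posterior for Population I is 0.0245842 / 0.166781 ≈ 0.147.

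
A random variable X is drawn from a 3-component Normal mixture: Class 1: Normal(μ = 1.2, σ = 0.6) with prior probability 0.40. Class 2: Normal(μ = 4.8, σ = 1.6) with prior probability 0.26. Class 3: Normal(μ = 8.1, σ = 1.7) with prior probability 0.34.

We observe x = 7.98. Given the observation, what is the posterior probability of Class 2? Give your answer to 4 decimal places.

By Bayes' theorem, P(k | x) = w_k f_k(x) / Σ_j w_j f_j(x).
Component likelihoods at x = 7.98:
  p_1 = (1/(0.6·√(2π)))·exp(−(7.98−1.2)²/(2·0.6²)) = 0.664904·exp(-63.84500) = 1.24517e-28
  p_2 = (1/(1.6·√(2π)))·exp(−(7.98−4.8)²/(2·1.6²)) = 0.249339·exp(-1.97508) = 0.0345959
  p_3 = (1/(1.7·√(2π)))·exp(−(7.98−8.1)²/(2·1.7²)) = 0.234672·exp(-0.00249) = 0.234088
Prior × likelihood for each component:
  w_1·p_1 = 0.40 × 1.24517e-28 = 4.98067e-29
  w_2·p_2 = 0.26 × 0.0345959 = 0.00899493
  w_3·p_3 = 0.34 × 0.234088 = 0.0795899
Evidence: 4.98067e-29 + 0.00899493 + 0.0795899 = 0.0885849
P(Class 2 | data) = 0.00899493 / 0.0885849 ≈ 0.1015

0.1015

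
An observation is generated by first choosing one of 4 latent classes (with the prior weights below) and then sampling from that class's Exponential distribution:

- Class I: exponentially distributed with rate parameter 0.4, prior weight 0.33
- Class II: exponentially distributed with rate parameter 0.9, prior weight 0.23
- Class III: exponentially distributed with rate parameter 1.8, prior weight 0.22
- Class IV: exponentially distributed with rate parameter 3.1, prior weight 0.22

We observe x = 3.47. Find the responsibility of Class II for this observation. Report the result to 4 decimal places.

P(component k | x) = π_k·f_k(x) / marginal(x), where marginal(x) = Σ_j π_j·f_j(x).
Component likelihoods at x = 3.47:
  L_I = 0.0998296
  L_II = 0.0396224
  L_III = 0.00348874
  L_IV = 6.6017e-05
Unnormalised posteriors:
  π_I·L_I = 0.33 × 0.0998296 = 0.0329438
  π_II·L_II = 0.23 × 0.0396224 = 0.00911315
  π_III·L_III = 0.22 × 0.00348874 = 0.000767524
  π_IV·L_IV = 0.22 × 6.6017e-05 = 1.45237e-05
Normaliser: 0.0329438 + 0.00911315 + 0.000767524 + 1.45237e-05 = 0.042839
Responsibility of Class II: 0.00911315 / 0.042839 ≈ 0.2127

0.2127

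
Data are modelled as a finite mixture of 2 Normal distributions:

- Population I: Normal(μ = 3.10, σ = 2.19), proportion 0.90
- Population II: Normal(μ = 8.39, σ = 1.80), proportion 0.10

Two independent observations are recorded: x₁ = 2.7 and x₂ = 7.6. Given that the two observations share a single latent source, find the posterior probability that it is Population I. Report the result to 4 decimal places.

0.9916

By Bayes' theorem, P(k | x) = π_k f_k(x) / Σ_j π_j f_j(x).
Since both observations come from the same component, the likelihood for component k is f_k(x₁)·f_k(x₂).
  L_I = [0.179152] × [0.0220613] = 0.00395233
  L_II = [0.00149888] × [0.201284] = 0.000301701
Unnormalised posteriors:
  π_I·L_I = 0.90 × 0.00395233 = 0.00355709
  π_II·L_II = 0.10 × 0.000301701 = 3.01701e-05
Normaliser: 0.00355709 + 3.01701e-05 = 0.00358726
So the posterior for Population I is 0.00355709 / 0.00358726 ≈ 0.9916.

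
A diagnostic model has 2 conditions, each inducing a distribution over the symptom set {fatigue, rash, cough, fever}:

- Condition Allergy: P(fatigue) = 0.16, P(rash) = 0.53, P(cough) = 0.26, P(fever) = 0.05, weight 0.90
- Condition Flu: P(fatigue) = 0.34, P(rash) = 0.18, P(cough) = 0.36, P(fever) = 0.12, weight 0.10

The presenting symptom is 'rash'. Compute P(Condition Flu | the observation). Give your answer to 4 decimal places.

0.0364

By Bayes' theorem, P(k | x) = π_k f_k(x) / Σ_j π_j f_j(x).
Categorical probabilities:
  f_Allergy = P(rash | comp) = 0.53
  f_Flu = P(rash | comp) = 0.18
Weight by the priors:
  π_Allergy·f_Allergy = 0.90 × 0.53 = 0.477
  π_Flu·f_Flu = 0.10 × 0.18 = 0.018
Denominator: 0.477 + 0.018 = 0.495
P(Condition Flu | 'rash') = 0.018 / 0.495 ≈ 0.0364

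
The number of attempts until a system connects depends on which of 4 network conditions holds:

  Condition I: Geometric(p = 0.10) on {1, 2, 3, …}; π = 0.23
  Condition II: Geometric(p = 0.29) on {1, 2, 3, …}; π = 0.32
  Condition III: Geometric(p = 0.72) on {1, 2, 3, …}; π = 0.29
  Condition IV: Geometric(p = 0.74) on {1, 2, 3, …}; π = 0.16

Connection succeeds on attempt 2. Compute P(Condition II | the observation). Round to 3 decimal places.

The responsibility of component k is w_k f_k(x) divided by Σ_j w_j f_j(x).
Geometric probabilities:
  L_I = 0.09
  L_II = 0.2059
  L_III = 0.2016
  L_IV = 0.1924
Prior × likelihood for each component:
  w_I·L_I = 0.23 × 0.09 = 0.0207
  w_II·L_II = 0.32 × 0.2059 = 0.065888
  w_III·L_III = 0.29 × 0.2016 = 0.058464
  w_IV·L_IV = 0.16 × 0.1924 = 0.030784
Marginal: 0.0207 + 0.065888 + 0.058464 + 0.030784 = 0.175836
P(Condition II | x) ≈ 0.375

0.375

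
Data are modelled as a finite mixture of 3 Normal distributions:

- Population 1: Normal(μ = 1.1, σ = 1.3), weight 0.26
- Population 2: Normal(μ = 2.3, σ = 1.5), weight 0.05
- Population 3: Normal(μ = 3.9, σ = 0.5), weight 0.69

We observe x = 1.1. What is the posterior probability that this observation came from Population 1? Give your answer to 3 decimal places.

0.892

Apply Bayes' rule: the posterior for each component is proportional to its prior times its likelihood at x.
Normal densities:
  f_1 = (1/(1.3·√(2π)))·exp(−(1.1−1.1)²/(2·1.3²)) = 0.306879·exp(-0.00000) = 0.306879
  f_2 = (1/(1.5·√(2π)))·exp(−(1.1−2.3)²/(2·1.5²)) = 0.265962·exp(-0.32000) = 0.193128
  f_3 = (1/(0.5·√(2π)))·exp(−(1.1−3.9)²/(2·0.5²)) = 0.797885·exp(-15.68000) = 1.23652e-07
Weight by the priors:
  π_1·f_1 = 0.26 × 0.306879 = 0.0797885
  π_2·f_2 = 0.05 × 0.193128 = 0.00965639
  π_3·f_3 = 0.69 × 1.23652e-07 = 8.53202e-08
Denominator: 0.0797885 + 0.00965639 + 8.53202e-08 = 0.0894449
So the posterior for Population 1 is 0.0797885 / 0.0894449 ≈ 0.892.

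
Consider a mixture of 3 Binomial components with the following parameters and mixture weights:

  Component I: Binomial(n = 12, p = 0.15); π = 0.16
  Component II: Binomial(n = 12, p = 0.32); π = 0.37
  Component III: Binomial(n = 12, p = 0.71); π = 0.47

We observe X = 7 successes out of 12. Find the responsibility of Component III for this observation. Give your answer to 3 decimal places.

0.825

The responsibility of component k is P(Z=k) f_k(x) divided by Σ_j P(Z=j) f_j(x).
Binomial probabilities:
  p_I = C(12,7)·0.15^7·0.85^5 = 792·1.70859e-06·0.443705 = 0.000600425
  p_II = C(12,7)·0.32^7·0.68^5 = 792·0.000343597·0.145393 = 0.0395658
  p_III = C(12,7)·0.71^7·0.29^5 = 792·0.0909512·0.00205111 = 0.147749
Weight by the priors:
  P(Z=I)·p_I = 0.16 × 0.000600425 = 9.6068e-05
  P(Z=II)·p_II = 0.37 × 0.0395658 = 0.0146393
  P(Z=III)·p_III = 0.47 × 0.147749 = 0.0694419
Denominator: 9.6068e-05 + 0.0146393 + 0.0694419 = 0.0841773
P(Component III | data) ≈ 0.825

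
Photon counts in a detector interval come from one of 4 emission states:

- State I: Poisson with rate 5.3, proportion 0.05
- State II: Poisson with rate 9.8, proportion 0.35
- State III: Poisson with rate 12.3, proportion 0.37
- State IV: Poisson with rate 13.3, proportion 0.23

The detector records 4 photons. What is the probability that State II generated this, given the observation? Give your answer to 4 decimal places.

The responsibility of component k is π_k f_k(x) divided by Σ_j π_j f_j(x).
Poisson probabilities:
  p_I = e^(−5.3)·5.3^4/4! = 0.164109
  p_II = e^(−9.8)·9.8^4/4! = 0.0213112
  p_III = e^(−12.3)·12.3^4/4! = 0.00434097
  p_IV = e^(−13.3)·13.3^4/4! = 0.00218313
Unnormalised posteriors:
  π_I·p_I = 0.05 × 0.164109 = 0.00820543
  π_II·p_II = 0.35 × 0.0213112 = 0.00745891
  π_III·p_III = 0.37 × 0.00434097 = 0.00160616
  π_IV·p_IV = 0.23 × 0.00218313 = 0.000502119
Sum: 0.00820543 + 0.00745891 + 0.00160616 + 0.000502119 = 0.0177726
Responsibility of State II: 0.00745891 / 0.0177726 ≈ 0.4197

0.4197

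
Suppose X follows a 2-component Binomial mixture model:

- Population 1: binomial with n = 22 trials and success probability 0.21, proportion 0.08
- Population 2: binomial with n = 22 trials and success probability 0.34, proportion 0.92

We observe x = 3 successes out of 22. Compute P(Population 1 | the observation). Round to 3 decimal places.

Posterior ∝ prior × likelihood, so P(k | x) ∝ P(Z=k) f_k(x); normalise over all components.
Component likelihoods at x = 3 successes out of 22:
  p_1 = 0.161843
  p_2 = 0.0225576
Weight by the priors:
  P(Z=1)·p_1 = 0.08 × 0.161843 = 0.0129474
  P(Z=2)·p_2 = 0.92 × 0.0225576 = 0.020753
Denominator: 0.0129474 + 0.020753 = 0.0337004
So the posterior for Population 1 is 0.0129474 / 0.0337004 ≈ 0.384.

0.384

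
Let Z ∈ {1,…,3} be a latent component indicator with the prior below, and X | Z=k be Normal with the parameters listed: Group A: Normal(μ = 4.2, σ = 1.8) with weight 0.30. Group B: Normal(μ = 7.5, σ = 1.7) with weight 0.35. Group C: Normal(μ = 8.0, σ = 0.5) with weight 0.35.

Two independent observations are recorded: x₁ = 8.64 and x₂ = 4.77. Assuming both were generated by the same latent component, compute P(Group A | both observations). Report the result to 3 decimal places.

The responsibility of component k is π_k f_k(x) divided by Σ_j π_j f_j(x).
Since both observations come from the same component, the likelihood for component k is f_k(x₁)·f_k(x₂).
  L_A = [(1/(1.8·√(2π)))·exp(−(8.64−4.2)²/(2·1.8²)) = 0.221635·exp(-3.04222) = 0.0105783] × [0.210796] = 0.00222987
  L_B = [(1/(1.7·√(2π)))·exp(−(8.64−7.5)²/(2·1.7²)) = 0.234672·exp(-0.22484) = 0.187419] × [0.0646352] = 0.0121138
  L_C = [(1/(0.5·√(2π)))·exp(−(8.64−8.0)²/(2·0.5²)) = 0.797885·exp(-0.81920) = 0.351695] × [6.91892e-10] = 2.43335e-10
Unnormalised posteriors:
  π_A·L_A = 0.30 × 0.00222987 = 0.000668961
  π_B·L_B = 0.35 × 0.0121138 = 0.00423984
  π_C·L_C = 0.35 × 2.43335e-10 = 8.51672e-11
Marginal: 0.000668961 + 0.00423984 + 8.51672e-11 = 0.0049088
P(Group A | data) = 0.000668961 / 0.0049088 ≈ 0.136

0.136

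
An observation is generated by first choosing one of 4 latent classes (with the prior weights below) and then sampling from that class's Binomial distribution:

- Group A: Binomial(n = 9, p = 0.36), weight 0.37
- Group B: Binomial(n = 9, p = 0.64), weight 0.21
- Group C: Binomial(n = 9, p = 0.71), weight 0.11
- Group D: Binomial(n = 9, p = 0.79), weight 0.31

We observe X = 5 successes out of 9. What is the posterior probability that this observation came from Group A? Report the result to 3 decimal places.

0.348

Posterior ∝ prior × likelihood, so P(k | x) ∝ π_k f_k(x); normalise over all components.
Evaluate each component's likelihood at the observed value:
  L_A = 0.127821
  L_B = 0.227238
  L_C = 0.160788
  L_D = 0.0754021
Unnormalised posteriors:
  π_A·L_A = 0.37 × 0.127821 = 0.0472938
  π_B·L_B = 0.21 × 0.227238 = 0.0477199
  π_C·L_C = 0.11 × 0.160788 = 0.0176867
  π_D·L_D = 0.31 × 0.0754021 = 0.0233746
Normaliser: 0.0472938 + 0.0477199 + 0.0176867 + 0.0233746 = 0.136075
P(Group A | x) = 0.0472938 / 0.136075 ≈ 0.348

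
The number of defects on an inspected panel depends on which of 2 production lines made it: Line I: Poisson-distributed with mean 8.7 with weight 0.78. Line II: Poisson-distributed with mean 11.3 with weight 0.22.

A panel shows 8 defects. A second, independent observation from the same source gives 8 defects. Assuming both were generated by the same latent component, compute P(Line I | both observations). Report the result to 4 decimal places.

0.9074

P(component k | x) = w_k·f_k(x) / marginal(x), where marginal(x) = Σ_j w_j·f_j(x).
Since both observations come from the same component, the likelihood for component k is f_k(x₁)·f_k(x₂).
  f_I = [0.135604] × [0.135604] = 0.0183884
  f_II = [0.0815792] × [0.0815792] = 0.00665516
Prior × likelihood for each component:
  w_I·f_I = 0.78 × 0.0183884 = 0.0143429
  w_II·f_II = 0.22 × 0.00665516 = 0.00146414
Evidence: 0.0143429 + 0.00146414 = 0.0158071
Responsibility of Line I: 0.0143429 / 0.0158071 ≈ 0.9074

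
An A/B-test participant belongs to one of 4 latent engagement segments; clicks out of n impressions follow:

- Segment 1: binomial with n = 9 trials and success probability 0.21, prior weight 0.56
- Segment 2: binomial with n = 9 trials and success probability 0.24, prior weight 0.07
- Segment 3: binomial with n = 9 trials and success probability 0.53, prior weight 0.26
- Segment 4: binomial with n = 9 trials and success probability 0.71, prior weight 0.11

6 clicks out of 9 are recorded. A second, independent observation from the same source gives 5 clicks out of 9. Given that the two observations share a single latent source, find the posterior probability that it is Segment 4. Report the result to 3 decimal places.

P(component k | x) = π_k·f_k(x) / marginal(x), where marginal(x) = Σ_j π_j·f_j(x).
Since both observations come from the same component, the likelihood for component k is f_k(x₁)·f_k(x₂).
  p_1 = [C(9,6)·0.21^6·0.79^3 = 84·8.57661e-05·0.493039 = 0.00355203] × [0.0200436] = 7.11954e-05
  p_2 = [C(9,6)·0.24^6·0.76^3 = 84·0.000191103·0.438976 = 0.00704673] × [0.033472] = 0.000235868
  p_3 = [C(9,6)·0.53^6·0.47^3 = 84·0.0221644·0.103823 = 0.193298] × [0.257123] = 0.0497015
  p_4 = [C(9,6)·0.71^6·0.29^3 = 84·0.1281·0.024389 = 0.262436] × [0.160788] = 0.0421966
Multiply by the mixture weights:
  π_1·p_1 = 0.56 × 7.11954e-05 = 3.98694e-05
  π_2·p_2 = 0.07 × 0.000235868 = 1.65107e-05
  π_3·p_3 = 0.26 × 0.0497015 = 0.0129224
  π_4·p_4 = 0.11 × 0.0421966 = 0.00464163
Sum: 3.98694e-05 + 1.65107e-05 + 0.0129224 + 0.00464163 = 0.0176204
P(Segment 4 | x₁,x₂) ≈ 0.263

0.263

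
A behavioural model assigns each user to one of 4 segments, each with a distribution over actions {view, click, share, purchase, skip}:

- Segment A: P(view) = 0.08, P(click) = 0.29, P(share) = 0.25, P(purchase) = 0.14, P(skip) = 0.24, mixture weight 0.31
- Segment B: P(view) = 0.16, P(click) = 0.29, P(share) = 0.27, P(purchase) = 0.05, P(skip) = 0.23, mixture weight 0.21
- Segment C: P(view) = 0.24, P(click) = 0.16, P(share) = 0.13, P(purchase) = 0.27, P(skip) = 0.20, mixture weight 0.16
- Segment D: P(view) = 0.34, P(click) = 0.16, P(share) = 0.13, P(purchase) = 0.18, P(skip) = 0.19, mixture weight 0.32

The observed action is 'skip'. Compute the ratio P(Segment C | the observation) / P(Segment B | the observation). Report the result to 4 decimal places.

Only the two components matter; the odds are (P(Z=i) f_i(x)) / (P(Z=j) f_j(x)).
Component likelihoods at x = 'skip':
  p_A = P(skip | comp) = 0.24
  p_B = P(skip | comp) = 0.23
  p_C = P(skip | comp) = 0.20
  p_D = P(skip | comp) = 0.19
Posterior odds = (P(Z=C)·p_C) / (P(Z=B)·p_B) = (0.16·0.2) / (0.21·0.23) = 0.032 / 0.0483 ≈ 0.6625

0.6625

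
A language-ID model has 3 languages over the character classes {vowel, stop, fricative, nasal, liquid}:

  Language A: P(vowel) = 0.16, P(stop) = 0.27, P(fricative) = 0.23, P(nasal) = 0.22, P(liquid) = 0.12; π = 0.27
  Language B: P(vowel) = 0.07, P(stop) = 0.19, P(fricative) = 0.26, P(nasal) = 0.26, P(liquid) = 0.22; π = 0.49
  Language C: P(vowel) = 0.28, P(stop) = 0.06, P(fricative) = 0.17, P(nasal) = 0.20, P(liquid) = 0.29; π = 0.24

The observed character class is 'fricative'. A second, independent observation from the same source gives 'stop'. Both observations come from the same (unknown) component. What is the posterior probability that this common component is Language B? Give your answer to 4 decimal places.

Posterior ∝ prior × likelihood, so P(k | x) ∝ w_k f_k(x); normalise over all components.
Since both observations come from the same component, the likelihood for component k is f_k(x₁)·f_k(x₂).
  f_A = [P(fricative | comp) = 0.23] × [0.27] = 0.0621
  f_B = [P(fricative | comp) = 0.26] × [0.19] = 0.0494
  f_C = [P(fricative | comp) = 0.17] × [0.06] = 0.0102
Weight by the priors:
  w_A·f_A = 0.27 × 0.0621 = 0.016767
  w_B·f_B = 0.49 × 0.0494 = 0.024206
  w_C·f_C = 0.24 × 0.0102 = 0.002448
Evidence: 0.016767 + 0.024206 + 0.002448 = 0.043421
P(Language B | x) = 0.024206 / 0.043421 ≈ 0.5575

0.5575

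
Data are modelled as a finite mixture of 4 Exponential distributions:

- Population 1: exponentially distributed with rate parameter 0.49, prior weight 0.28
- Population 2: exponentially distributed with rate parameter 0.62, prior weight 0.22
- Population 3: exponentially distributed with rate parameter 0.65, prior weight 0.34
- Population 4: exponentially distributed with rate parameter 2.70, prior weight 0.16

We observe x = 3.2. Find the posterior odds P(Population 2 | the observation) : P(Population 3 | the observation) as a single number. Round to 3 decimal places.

The posterior odds equal the prior odds times the likelihood ratio: (π_i/π_j)·(f_i(x)/f_j(x)).
Component likelihoods at x = 3.2:
  L_1 = 0.102146
  L_2 = 0.0852612
  L_3 = 0.0812046
  L_4 = 0.000477595
Posterior odds = (π_2·L_2) / (π_3·L_3) = (0.22·0.0852612) / (0.34·0.0812046) = 0.0187575 / 0.0276096 ≈ 0.679

0.679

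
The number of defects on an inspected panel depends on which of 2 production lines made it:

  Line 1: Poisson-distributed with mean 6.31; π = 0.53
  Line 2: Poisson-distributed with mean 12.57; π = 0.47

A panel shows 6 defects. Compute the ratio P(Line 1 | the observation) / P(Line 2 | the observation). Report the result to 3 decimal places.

Since P(k|x) ∝ P(Z=k) f_k(x), the posterior odds are P(Z=i) f_i(x) / (P(Z=j) f_j(x)).
Poisson probabilities:
  p_1 = 0.159384
  p_2 = 0.019037
Posterior odds = (P(Z=1)·p_1) / (P(Z=2)·p_2) = (0.53·0.159384) / (0.47·0.019037) = 0.0844737 / 0.00894737 ≈ 9.441

9.441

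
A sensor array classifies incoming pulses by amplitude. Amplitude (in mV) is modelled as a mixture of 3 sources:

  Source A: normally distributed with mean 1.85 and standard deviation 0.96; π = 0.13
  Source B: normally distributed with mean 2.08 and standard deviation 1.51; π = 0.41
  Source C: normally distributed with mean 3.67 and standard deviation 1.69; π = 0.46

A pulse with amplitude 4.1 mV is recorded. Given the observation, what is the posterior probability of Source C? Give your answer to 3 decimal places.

P(component k | x) = P(Z=k)·f_k(x) / marginal(x), where marginal(x) = Σ_j P(Z=j)·f_j(x).
Evaluate each component's likelihood at the observed value:
  f_A = (1/(0.96·√(2π)))·exp(−(4.1−1.85)²/(2·0.96²)) = 0.415565·exp(-2.74658) = 0.0266571
  f_B = (1/(1.51·√(2π)))·exp(−(4.1−2.08)²/(2·1.51²)) = 0.264200·exp(-0.89479) = 0.107977
  f_C = (1/(1.69·√(2π)))·exp(−(4.1−3.67)²/(2·1.69²)) = 0.236061·exp(-0.03237) = 0.228542
Prior × likelihood for each component:
  P(Z=A)·f_A = 0.13 × 0.0266571 = 0.00346543
  P(Z=B)·f_B = 0.41 × 0.107977 = 0.0442707
  P(Z=C)·f_C = 0.46 × 0.228542 = 0.105129
Marginal: 0.00346543 + 0.0442707 + 0.105129 = 0.152865
P(Source C | the observation) ≈ 0.688

0.688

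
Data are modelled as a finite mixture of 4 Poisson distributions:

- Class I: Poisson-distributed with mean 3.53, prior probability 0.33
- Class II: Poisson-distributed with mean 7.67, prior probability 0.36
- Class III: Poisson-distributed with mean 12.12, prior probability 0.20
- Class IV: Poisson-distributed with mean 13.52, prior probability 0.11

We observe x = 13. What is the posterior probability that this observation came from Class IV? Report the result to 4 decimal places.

The responsibility of component k is w_k f_k(x) divided by Σ_j w_j f_j(x).
Component likelihoods at x = 13:
  p_I = 6.21915e-05
  p_II = 0.0238243
  p_III = 0.106563
  p_IV = 0.108832
Multiply by the mixture weights:
  w_I·p_I = 0.33 × 6.21915e-05 = 2.05232e-05
  w_II·p_II = 0.36 × 0.0238243 = 0.00857676
  w_III·p_III = 0.20 × 0.106563 = 0.0213125
  w_IV·p_IV = 0.11 × 0.108832 = 0.0119715
Sum: 2.05232e-05 + 0.00857676 + 0.0213125 + 0.0119715 = 0.0418813
P(Class IV | 13) = 0.0119715 / 0.0418813 ≈ 0.2858

0.2858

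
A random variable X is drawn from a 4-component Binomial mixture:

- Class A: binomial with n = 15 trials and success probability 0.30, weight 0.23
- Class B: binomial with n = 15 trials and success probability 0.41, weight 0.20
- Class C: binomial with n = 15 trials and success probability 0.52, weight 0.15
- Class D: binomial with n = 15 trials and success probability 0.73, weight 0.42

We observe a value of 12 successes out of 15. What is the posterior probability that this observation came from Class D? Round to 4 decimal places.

0.9621

Posterior ∝ prior × likelihood, so P(k | x) ∝ P(Z=k) f_k(x); normalise over all components.
Evaluate each component's likelihood at the observed value:
  f_A = C(15,12)·0.30^12·0.70^3 = 455·5.31441e-07·0.343 = 8.29393e-05
  f_B = C(15,12)·0.41^12·0.59^3 = 455·2.25635e-05·0.205379 = 0.0021085
  f_C = C(15,12)·0.52^12·0.48^3 = 455·0.000390877·0.110592 = 0.0196687
  f_D = C(15,12)·0.73^12·0.27^3 = 455·0.022902·0.019683 = 0.205105
Unnormalised posteriors:
  P(Z=A)·f_A = 0.23 × 8.29393e-05 = 1.9076e-05
  P(Z=B)·f_B = 0.20 × 0.0021085 = 0.0004217
  P(Z=C)·f_C = 0.15 × 0.0196687 = 0.0029503
  P(Z=D)·f_D = 0.42 × 0.205105 = 0.0861443
Evidence: 1.9076e-05 + 0.0004217 + 0.0029503 + 0.0861443 = 0.0895353
P(Class D | 12 successes out of 15) = 0.0861443 / 0.0895353 ≈ 0.9621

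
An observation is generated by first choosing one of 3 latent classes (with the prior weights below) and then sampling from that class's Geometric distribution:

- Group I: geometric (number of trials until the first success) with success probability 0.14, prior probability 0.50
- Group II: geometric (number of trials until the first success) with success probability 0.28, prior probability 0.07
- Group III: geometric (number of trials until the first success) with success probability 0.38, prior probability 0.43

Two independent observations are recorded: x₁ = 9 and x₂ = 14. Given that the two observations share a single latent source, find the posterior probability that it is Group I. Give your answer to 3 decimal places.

By Bayes' theorem, P(k | x) = π_k f_k(x) / Σ_j π_j f_j(x).
Since both observations come from the same component, the likelihood for component k is f_k(x₁)·f_k(x₂).
  p_I = [0.14·(1−0.14)^8 = 0.14·0.299218 = 0.0418905] × [0.0197064] = 0.000825512
  p_II = [0.28·(1−0.28)^8 = 0.28·0.0722204 = 0.0202217] × [0.00391274] = 7.91222e-05
  p_III = [0.38·(1−0.38)^8 = 0.38·0.021834 = 0.00829692] × [0.000760108] = 6.30656e-06
Multiply by the mixture weights:
  π_I·p_I = 0.50 × 0.000825512 = 0.000412756
  π_II·p_II = 0.07 × 7.91222e-05 = 5.53856e-06
  π_III·p_III = 0.43 × 6.30656e-06 = 2.71182e-06
Sum: 0.000412756 + 5.53856e-06 + 2.71182e-06 = 0.000421007
P(Group I | x) ≈ 0.980

0.980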